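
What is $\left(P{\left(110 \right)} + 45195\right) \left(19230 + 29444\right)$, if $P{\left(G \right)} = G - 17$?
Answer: $2204348112$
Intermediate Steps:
$P{\left(G \right)} = -17 + G$
$\left(P{\left(110 \right)} + 45195\right) \left(19230 + 29444\right) = \left(\left(-17 + 110\right) + 45195\right) \left(19230 + 29444\right) = \left(93 + 45195\right) 48674 = 45288 \cdot 48674 = 2204348112$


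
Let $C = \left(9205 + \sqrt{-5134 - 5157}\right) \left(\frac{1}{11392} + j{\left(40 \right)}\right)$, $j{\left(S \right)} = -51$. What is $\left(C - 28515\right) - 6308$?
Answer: $- \frac{5744725771}{11392} - \frac{580991 i \sqrt{10291}}{11392} \approx -5.0428 \cdot 10^{5} - 5173.7 i$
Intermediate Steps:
$C = - \frac{5348022155}{11392} - \frac{580991 i \sqrt{10291}}{11392}$ ($C = \left(9205 + \sqrt{-5134 - 5157}\right) \left(\frac{1}{11392} - 51\right) = \left(9205 + \sqrt{-10291}\right) \left(\frac{1}{11392} - 51\right) = \left(9205 + i \sqrt{10291}\right) \left(- \frac{580991}{11392}\right) = - \frac{5348022155}{11392} - \frac{580991 i \sqrt{10291}}{11392} \approx -4.6945 \cdot 10^{5} - 5173.7 i$)
$\left(C - 28515\right) - 6308 = \left(\left(- \frac{5348022155}{11392} - \frac{580991 i \sqrt{10291}}{11392}\right) - 28515\right) - 6308 = \left(- \frac{5672865035}{11392} - \frac{580991 i \sqrt{10291}}{11392}\right) - 6308 = - \frac{5744725771}{11392} - \frac{580991 i \sqrt{10291}}{11392}$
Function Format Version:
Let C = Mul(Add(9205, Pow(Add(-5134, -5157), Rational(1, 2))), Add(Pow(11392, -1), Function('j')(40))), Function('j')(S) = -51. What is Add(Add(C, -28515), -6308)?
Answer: Add(Rational(-5744725771, 11392), Mul(Rational(-580991, 11392), I, Pow(10291, Rational(1, 2)))) ≈ Add(-5.0428e+5, Mul(-5173.7, I))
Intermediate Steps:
C = Add(Rational(-5348022155, 11392), Mul(Rational(-580991, 11392), I, Pow(10291, Rational(1, 2)))) (C = Mul(Add(9205, Pow(Add(-5134, -5157), Rational(1, 2))), Add(Pow(11392, -1), -51)) = Mul(Add(9205, Pow(-10291, Rational(1, 2))), Add(Rational(1, 11392), -51)) = Mul(Add(9205, Mul(I, Pow(10291, Rational(1, 2)))), Rational(-580991, 11392)) = Add(Rational(-5348022155, 11392), Mul(Rational(-580991, 11392), I, Pow(10291, Rational(1, 2)))) ≈ Add(-4.6945e+5, Mul(-5173.7, I)))
Add(Add(C, -28515), -6308) = Add(Add(Add(Rational(-5348022155, 11392), Mul(Rational(-580991, 11392), I, Pow(10291, Rational(1, 2)))), -28515), -6308) = Add(Add(Rational(-5672865035, 11392), Mul(Rational(-580991, 11392), I, Pow(10291, Rational(1, 2)))), -6308) = Add(Rational(-5744725771, 11392), Mul(Rational(-580991, 11392), I, Pow(10291, Rational(1, 2))))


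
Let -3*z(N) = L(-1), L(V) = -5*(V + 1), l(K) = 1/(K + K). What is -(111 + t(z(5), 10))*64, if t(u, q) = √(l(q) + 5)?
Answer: -7104 - 32*√505/5 ≈ -7247.8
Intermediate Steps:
l(K) = 1/(2*K)
L(V) = -5 - 5*V (L(V) = -5*(1 + V) = -5 - 5*V)
z(N) = 0 (z(N) = -(-5 - 5*(-1))/3 = -(-5 + 5)/3 = -⅓*0 = 0)
t(u, q) = √(5 + 1/(2*q)) (t(u, q) = √(1/(2*q) + 5) = √(5 + 1/(2*q)))
-(111 + t(z(5), 10))*64 = -(111 + √(20 + 2/10)/2)*64 = -(111 + √(20 + 2*(⅒))/2)*64 = -(111 + √(20 + ⅕)/2)*64 = -(111 + √(101/5)/2)*64 = -(111 + (√505/5)/2)*64 = -(111 + √505/10)*64 = -(7104 + 32*√505/5) = -7104 - 32*√505/5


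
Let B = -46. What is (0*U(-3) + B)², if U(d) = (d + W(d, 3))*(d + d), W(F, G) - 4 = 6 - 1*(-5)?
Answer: 2116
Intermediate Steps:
W(F, G) = 15 (W(F, G) = 4 + (6 - 1*(-5)) = 4 + (6 + 5) = 4 + 11 = 15)
U(d) = 2*d*(15 + d) (U(d) = (d + 15)*(d + d) = (15 + d)*(2*d) = 2*d*(15 + d))
(0*U(-3) + B)² = (0*(2*(-3)*(15 - 3)) - 46)² = (0*(2*(-3)*12) - 46)² = (0*(-72) - 46)² = (0 - 46)² = (-46)² = 2116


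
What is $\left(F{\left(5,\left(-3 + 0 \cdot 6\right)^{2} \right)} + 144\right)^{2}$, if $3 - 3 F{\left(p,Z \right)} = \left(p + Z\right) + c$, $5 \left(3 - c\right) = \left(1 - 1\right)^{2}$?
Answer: $\frac{174724}{9} \approx 19414.0$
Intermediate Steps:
$c = 3$ ($c = 3 - \frac{\left(1 - 1\right)^{2}}{5} = 3 - \frac{0^{2}}{5} = 3 - 0 = 3 + 0 = 3$)
$F{\left(p,Z \right)} = - \frac{Z}{3} - \frac{p}{3}$ ($F{\left(p,Z \right)} = 1 - \frac{\left(p + Z\right) + 3}{3} = 1 - \frac{\left(Z + p\right) + 3}{3} = 1 - \frac{3 + Z + p}{3} = 1 - \left(1 + \frac{Z}{3} + \frac{p}{3}\right) = - \frac{Z}{3} - \frac{p}{3}$)
$\left(F{\left(5,\left(-3 + 0 \cdot 6\right)^{2} \right)} + 144\right)^{2} = \left(\left(- \frac{\left(-3 + 0 \cdot 6\right)^{2}}{3} - \frac{5}{3}\right) + 144\right)^{2} = \left(\left(- \frac{\left(-3 + 0\right)^{2}}{3} - \frac{5}{3}\right) + 144\right)^{2} = \left(\left(- \frac{\left(-3\right)^{2}}{3} - \frac{5}{3}\right) + 144\right)^{2} = \left(\left(\left(- \frac{1}{3}\right) 9 - \frac{5}{3}\right) + 144\right)^{2} = \left(\left(-3 - \frac{5}{3}\right) + 144\right)^{2} = \left(- \frac{14}{3} + 144\right)^{2} = \left(\frac{418}{3}\right)^{2} = \frac{174724}{9}$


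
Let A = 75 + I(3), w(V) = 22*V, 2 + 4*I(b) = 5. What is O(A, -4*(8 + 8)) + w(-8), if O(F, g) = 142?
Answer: -34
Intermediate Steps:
I(b) = ¾ (I(b) = -½ + (¼)*5 = -½ + 5/4 = ¾)
A = 303/4 (A = 75 + ¾ = 303/4 ≈ 75.750)
O(A, -4*(8 + 8)) + w(-8) = 142 + 22*(-8) = 142 - 176 = -34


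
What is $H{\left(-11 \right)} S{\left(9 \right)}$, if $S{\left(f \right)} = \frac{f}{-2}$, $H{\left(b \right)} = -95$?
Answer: $\frac{855}{2} \approx 427.5$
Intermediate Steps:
$S{\left(f \right)} = - \frac{f}{2}$ ($S{\left(f \right)} = f \left(- \frac{1}{2}\right) = - \frac{f}{2}$)
$H{\left(-11 \right)} S{\left(9 \right)} = - 95 \left(\left(- \frac{1}{2}\right) 9\right) = \left(-95\right) \left(- \frac{9}{2}\right) = \frac{855}{2}$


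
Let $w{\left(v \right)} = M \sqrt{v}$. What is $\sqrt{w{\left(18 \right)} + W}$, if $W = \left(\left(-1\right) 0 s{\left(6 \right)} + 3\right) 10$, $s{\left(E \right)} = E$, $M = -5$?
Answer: $\sqrt{30 - 15 \sqrt{2}} \approx 2.9643$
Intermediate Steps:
$w{\left(v \right)} = - 5 \sqrt{v}$
$W = 30$ ($W = \left(\left(-1\right) 0 \cdot 6 + 3\right) 10 = \left(0 \cdot 6 + 3\right) 10 = \left(0 + 3\right) 10 = 3 \cdot 10 = 30$)
$\sqrt{w{\left(18 \right)} + W} = \sqrt{- 5 \sqrt{18} + 30} = \sqrt{- 5 \cdot 3 \sqrt{2} + 30} = \sqrt{- 15 \sqrt{2} + 30} = \sqrt{30 - 15 \sqrt{2}}$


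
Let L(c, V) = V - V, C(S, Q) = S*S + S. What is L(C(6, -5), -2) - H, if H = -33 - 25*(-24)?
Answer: -567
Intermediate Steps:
C(S, Q) = S + S**2 (C(S, Q) = S**2 + S = S + S**2)
L(c, V) = 0
H = 567 (H = -33 + 600 = 567)
L(C(6, -5), -2) - H = 0 - 1*567 = 0 - 567 = -567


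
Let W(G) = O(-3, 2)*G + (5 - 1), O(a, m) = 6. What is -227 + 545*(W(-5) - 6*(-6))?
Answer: 5223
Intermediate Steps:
W(G) = 4 + 6*G (W(G) = 6*G + (5 - 1) = 6*G + 4 = 4 + 6*G)
-227 + 545*(W(-5) - 6*(-6)) = -227 + 545*((4 + 6*(-5)) - 6*(-6)) = -227 + 545*((4 - 30) + 36) = -227 + 545*(-26 + 36) = -227 + 545*10 = -227 + 5450 = 5223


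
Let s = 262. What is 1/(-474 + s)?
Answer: -1/212 ≈ -0.0047170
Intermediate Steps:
1/(-474 + s) = 1/(-474 + 262) = 1/(-212) = -1/212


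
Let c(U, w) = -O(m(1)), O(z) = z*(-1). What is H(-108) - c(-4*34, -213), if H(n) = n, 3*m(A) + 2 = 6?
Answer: -328/3 ≈ -109.33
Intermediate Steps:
m(A) = 4/3 (m(A) = -2/3 + (1/3)*6 = -2/3 + 2 = 4/3)
O(z) = -z
c(U, w) = 4/3 (c(U, w) = -(-1)*4/3 = -1*(-4/3) = 4/3)
H(-108) - c(-4*34, -213) = -108 - 1*4/3 = -108 - 4/3 = -328/3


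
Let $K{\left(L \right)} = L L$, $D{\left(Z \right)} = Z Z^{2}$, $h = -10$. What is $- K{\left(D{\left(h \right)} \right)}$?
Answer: $-1000000$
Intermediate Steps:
$D{\left(Z \right)} = Z^{3}$
$K{\left(L \right)} = L^{2}$
$- K{\left(D{\left(h \right)} \right)} = - \left(\left(-10\right)^{3}\right)^{2} = - \left(-1000\right)^{2} = \left(-1\right) 1000000 = -1000000$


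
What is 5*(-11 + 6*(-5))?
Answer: -205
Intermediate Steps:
5*(-11 + 6*(-5)) = 5*(-11 - 30) = 5*(-41) = -205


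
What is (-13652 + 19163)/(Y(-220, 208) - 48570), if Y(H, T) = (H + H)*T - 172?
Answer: -1837/46754 ≈ -0.039291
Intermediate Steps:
Y(H, T) = -172 + 2*H*T (Y(H, T) = (2*H)*T - 172 = 2*H*T - 172 = -172 + 2*H*T)
(-13652 + 19163)/(Y(-220, 208) - 48570) = (-13652 + 19163)/((-172 + 2*(-220)*208) - 48570) = 5511/((-172 - 91520) - 48570) = 5511/(-91692 - 48570) = 5511/(-140262) = 5511*(-1/140262) = -1837/46754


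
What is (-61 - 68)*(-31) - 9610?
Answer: -5611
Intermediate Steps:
(-61 - 68)*(-31) - 9610 = -129*(-31) - 9610 = 3999 - 9610 = -5611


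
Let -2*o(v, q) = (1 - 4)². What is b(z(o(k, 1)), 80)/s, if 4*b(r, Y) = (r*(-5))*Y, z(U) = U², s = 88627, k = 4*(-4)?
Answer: -2025/88627 ≈ -0.022849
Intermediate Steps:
k = -16
o(v, q) = -9/2 (o(v, q) = -(1 - 4)²/2 = -½*(-3)² = -½*9 = -9/2)
b(r, Y) = -5*Y*r/4 (b(r, Y) = ((r*(-5))*Y)/4 = ((-5*r)*Y)/4 = (-5*Y*r)/4 = -5*Y*r/4)
b(z(o(k, 1)), 80)/s = -5/4*80*(-9/2)²/88627 = -5/4*80*81/4*(1/88627) = -2025*1/88627 = -2025/88627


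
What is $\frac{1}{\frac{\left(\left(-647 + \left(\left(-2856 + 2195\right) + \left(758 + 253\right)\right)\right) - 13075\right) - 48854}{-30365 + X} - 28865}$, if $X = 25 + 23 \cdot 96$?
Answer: $- \frac{14066}{405983977} \approx -3.4647 \cdot 10^{-5}$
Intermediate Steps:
$X = 2233$ ($X = 25 + 2208 = 2233$)
$\frac{1}{\frac{\left(\left(-647 + \left(\left(-2856 + 2195\right) + \left(758 + 253\right)\right)\right) - 13075\right) - 48854}{-30365 + X} - 28865} = \frac{1}{\frac{\left(\left(-647 + \left(\left(-2856 + 2195\right) + \left(758 + 253\right)\right)\right) - 13075\right) - 48854}{-30365 + 2233} - 28865} = \frac{1}{\frac{\left(\left(-647 + \left(-661 + 1011\right)\right) - 13075\right) - 48854}{-28132} - 28865} = \frac{1}{\left(\left(\left(-647 + 350\right) - 13075\right) - 48854\right) \left(- \frac{1}{28132}\right) - 28865} = \frac{1}{\left(\left(-297 - 13075\right) - 48854\right) \left(- \frac{1}{28132}\right) - 28865} = \frac{1}{\left(-13372 - 48854\right) \left(- \frac{1}{28132}\right) - 28865} = \frac{1}{\left(-62226\right) \left(- \frac{1}{28132}\right) - 28865} = \frac{1}{\frac{31113}{14066} - 28865} = \frac{1}{- \frac{405983977}{14066}} = - \frac{14066}{405983977}$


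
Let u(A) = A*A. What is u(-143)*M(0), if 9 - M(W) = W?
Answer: 184041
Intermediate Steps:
u(A) = A²
M(W) = 9 - W
u(-143)*M(0) = (-143)²*(9 - 1*0) = 20449*(9 + 0) = 20449*9 = 184041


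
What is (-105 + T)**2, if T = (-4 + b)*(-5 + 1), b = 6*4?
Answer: 34225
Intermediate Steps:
b = 24
T = -80 (T = (-4 + 24)*(-5 + 1) = 20*(-4) = -80)
(-105 + T)**2 = (-105 - 80)**2 = (-185)**2 = 34225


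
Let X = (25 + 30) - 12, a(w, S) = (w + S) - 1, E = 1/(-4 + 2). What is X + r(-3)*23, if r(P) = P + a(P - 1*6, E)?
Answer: -535/2 ≈ -267.50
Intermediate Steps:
E = -1/2 (E = 1/(-2) = -1/2 ≈ -0.50000)
a(w, S) = -1 + S + w (a(w, S) = (S + w) - 1 = -1 + S + w)
X = 43 (X = 55 - 12 = 43)
r(P) = -15/2 + 2*P (r(P) = P + (-1 - 1/2 + (P - 1*6)) = P + (-1 - 1/2 + (P - 6)) = P + (-1 - 1/2 + (-6 + P)) = P + (-15/2 + P) = -15/2 + 2*P)
X + r(-3)*23 = 43 + (-15/2 + 2*(-3))*23 = 43 + (-15/2 - 6)*23 = 43 - 27/2*23 = 43 - 621/2 = -535/2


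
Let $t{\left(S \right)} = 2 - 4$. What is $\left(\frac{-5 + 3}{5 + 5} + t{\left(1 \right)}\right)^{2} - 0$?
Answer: $\frac{121}{25} \approx 4.84$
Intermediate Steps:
$t{\left(S \right)} = -2$
$\left(\frac{-5 + 3}{5 + 5} + t{\left(1 \right)}\right)^{2} - 0 = \left(\frac{-5 + 3}{5 + 5} - 2\right)^{2} - 0 = \left(- \frac{2}{10} - 2\right)^{2} + 0 = \left(\left(-2\right) \frac{1}{10} - 2\right)^{2} + 0 = \left(- \frac{1}{5} - 2\right)^{2} + 0 = \left(- \frac{11}{5}\right)^{2} + 0 = \frac{121}{25} + 0 = \frac{121}{25}$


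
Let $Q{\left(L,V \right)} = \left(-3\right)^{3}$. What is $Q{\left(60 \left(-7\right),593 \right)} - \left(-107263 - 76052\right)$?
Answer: $183288$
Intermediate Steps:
$Q{\left(L,V \right)} = -27$
$Q{\left(60 \left(-7\right),593 \right)} - \left(-107263 - 76052\right) = -27 - \left(-107263 - 76052\right) = -27 - -183315 = -27 + 183315 = 183288$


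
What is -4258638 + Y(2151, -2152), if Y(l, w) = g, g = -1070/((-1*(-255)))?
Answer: -217190752/51 ≈ -4.2586e+6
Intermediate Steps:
g = -214/51 (g = -1070/255 = -1070*1/255 = -214/51 ≈ -4.1961)
Y(l, w) = -214/51
-4258638 + Y(2151, -2152) = -4258638 - 214/51 = -217190752/51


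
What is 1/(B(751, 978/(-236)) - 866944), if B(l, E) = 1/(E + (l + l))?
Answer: -176747/153229751050 ≈ -1.1535e-6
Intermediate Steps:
B(l, E) = 1/(E + 2*l)
1/(B(751, 978/(-236)) - 866944) = 1/(1/(978/(-236) + 2*751) - 866944) = 1/(1/(978*(-1/236) + 1502) - 866944) = 1/(1/(-489/118 + 1502) - 866944) = 1/(1/(176747/118) - 866944) = 1/(118/176747 - 866944) = 1/(-153229751050/176747) = -176747/153229751050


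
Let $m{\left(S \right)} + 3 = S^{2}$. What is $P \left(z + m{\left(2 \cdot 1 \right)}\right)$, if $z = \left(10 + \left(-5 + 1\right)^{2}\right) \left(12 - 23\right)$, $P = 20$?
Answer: $-5700$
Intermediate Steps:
$m{\left(S \right)} = -3 + S^{2}$
$z = -286$ ($z = \left(10 + \left(-4\right)^{2}\right) \left(-11\right) = \left(10 + 16\right) \left(-11\right) = 26 \left(-11\right) = -286$)
$P \left(z + m{\left(2 \cdot 1 \right)}\right) = 20 \left(-286 - \left(3 - \left(2 \cdot 1\right)^{2}\right)\right) = 20 \left(-286 - \left(3 - 2^{2}\right)\right) = 20 \left(-286 + \left(-3 + 4\right)\right) = 20 \left(-286 + 1\right) = 20 \left(-285\right) = -5700$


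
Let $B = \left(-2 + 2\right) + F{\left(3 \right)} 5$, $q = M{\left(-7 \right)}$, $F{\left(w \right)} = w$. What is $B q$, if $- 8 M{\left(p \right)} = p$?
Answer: $\frac{105}{8} \approx 13.125$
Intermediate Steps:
$M{\left(p \right)} = - \frac{p}{8}$
$q = \frac{7}{8}$ ($q = \left(- \frac{1}{8}\right) \left(-7\right) = \frac{7}{8} \approx 0.875$)
$B = 15$ ($B = \left(-2 + 2\right) + 3 \cdot 5 = 0 + 15 = 15$)
$B q = 15 \cdot \frac{7}{8} = \frac{105}{8}$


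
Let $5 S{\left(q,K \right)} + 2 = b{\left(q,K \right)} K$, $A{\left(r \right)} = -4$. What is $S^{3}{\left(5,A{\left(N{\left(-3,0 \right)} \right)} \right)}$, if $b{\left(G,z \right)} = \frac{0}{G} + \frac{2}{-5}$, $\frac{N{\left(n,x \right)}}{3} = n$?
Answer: $- \frac{8}{15625} \approx -0.000512$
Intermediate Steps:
$N{\left(n,x \right)} = 3 n$
$b{\left(G,z \right)} = - \frac{2}{5}$ ($b{\left(G,z \right)} = 0 + 2 \left(- \frac{1}{5}\right) = 0 - \frac{2}{5} = - \frac{2}{5}$)
$S{\left(q,K \right)} = - \frac{2}{5} - \frac{2 K}{25}$ ($S{\left(q,K \right)} = - \frac{2}{5} + \frac{\left(- \frac{2}{5}\right) K}{5} = - \frac{2}{5} - \frac{2 K}{25}$)
$S^{3}{\left(5,A{\left(N{\left(-3,0 \right)} \right)} \right)} = \left(- \frac{2}{5} - - \frac{8}{25}\right)^{3} = \left(- \frac{2}{5} + \frac{8}{25}\right)^{3} = \left(- \frac{2}{25}\right)^{3} = - \frac{8}{15625}$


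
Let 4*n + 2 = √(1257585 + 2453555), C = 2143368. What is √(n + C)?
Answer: √(8573470 + 2*√927785)/2 ≈ 1464.2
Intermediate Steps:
n = -½ + √927785/2 (n = -½ + √(1257585 + 2453555)/4 = -½ + √3711140/4 = -½ + (2*√927785)/4 = -½ + √927785/2 ≈ 481.11)
√(n + C) = √((-½ + √927785/2) + 2143368) = √(4286735/2 + √927785/2)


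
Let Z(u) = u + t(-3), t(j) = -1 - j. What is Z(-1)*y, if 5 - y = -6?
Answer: 11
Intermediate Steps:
y = 11 (y = 5 - 1*(-6) = 5 + 6 = 11)
Z(u) = 2 + u (Z(u) = u + (-1 - 1*(-3)) = u + (-1 + 3) = u + 2 = 2 + u)
Z(-1)*y = (2 - 1)*11 = 1*11 = 11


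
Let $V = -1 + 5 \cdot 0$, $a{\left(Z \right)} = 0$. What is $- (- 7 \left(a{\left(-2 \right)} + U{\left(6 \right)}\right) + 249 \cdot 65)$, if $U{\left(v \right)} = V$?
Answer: $-16192$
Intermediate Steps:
$V = -1$ ($V = -1 + 0 = -1$)
$U{\left(v \right)} = -1$
$- (- 7 \left(a{\left(-2 \right)} + U{\left(6 \right)}\right) + 249 \cdot 65) = - (- 7 \left(0 - 1\right) + 249 \cdot 65) = - (\left(-7\right) \left(-1\right) + 16185) = - (7 + 16185) = \left(-1\right) 16192 = -16192$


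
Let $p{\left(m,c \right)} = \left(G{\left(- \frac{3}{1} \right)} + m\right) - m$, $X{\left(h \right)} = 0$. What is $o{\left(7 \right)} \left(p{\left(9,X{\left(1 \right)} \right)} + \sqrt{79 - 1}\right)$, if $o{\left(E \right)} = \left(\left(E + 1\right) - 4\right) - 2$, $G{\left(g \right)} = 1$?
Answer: $2 + 2 \sqrt{78} \approx 19.664$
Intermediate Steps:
$p{\left(m,c \right)} = 1$ ($p{\left(m,c \right)} = \left(1 + m\right) - m = 1$)
$o{\left(E \right)} = -5 + E$ ($o{\left(E \right)} = \left(\left(1 + E\right) - 4\right) - 2 = \left(-3 + E\right) - 2 = -5 + E$)
$o{\left(7 \right)} \left(p{\left(9,X{\left(1 \right)} \right)} + \sqrt{79 - 1}\right) = \left(-5 + 7\right) \left(1 + \sqrt{79 - 1}\right) = 2 \left(1 + \sqrt{78}\right) = 2 + 2 \sqrt{78}$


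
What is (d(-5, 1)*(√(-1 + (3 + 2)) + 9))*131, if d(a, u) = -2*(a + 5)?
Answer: 0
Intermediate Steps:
d(a, u) = -10 - 2*a (d(a, u) = -2*(5 + a) = -10 - 2*a)
(d(-5, 1)*(√(-1 + (3 + 2)) + 9))*131 = ((-10 - 2*(-5))*(√(-1 + (3 + 2)) + 9))*131 = ((-10 + 10)*(√(-1 + 5) + 9))*131 = (0*(√4 + 9))*131 = (0*(2 + 9))*131 = (0*11)*131 = 0*131 = 0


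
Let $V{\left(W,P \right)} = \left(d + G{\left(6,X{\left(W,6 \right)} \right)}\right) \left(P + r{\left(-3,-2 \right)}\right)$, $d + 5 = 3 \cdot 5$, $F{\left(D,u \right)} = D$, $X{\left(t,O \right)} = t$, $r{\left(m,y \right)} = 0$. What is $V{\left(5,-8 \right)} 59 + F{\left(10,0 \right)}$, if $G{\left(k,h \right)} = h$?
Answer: $-7070$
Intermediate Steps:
$d = 10$ ($d = -5 + 3 \cdot 5 = -5 + 15 = 10$)
$V{\left(W,P \right)} = P \left(10 + W\right)$ ($V{\left(W,P \right)} = \left(10 + W\right) \left(P + 0\right) = \left(10 + W\right) P = P \left(10 + W\right)$)
$V{\left(5,-8 \right)} 59 + F{\left(10,0 \right)} = - 8 \left(10 + 5\right) 59 + 10 = \left(-8\right) 15 \cdot 59 + 10 = \left(-120\right) 59 + 10 = -7080 + 10 = -7070$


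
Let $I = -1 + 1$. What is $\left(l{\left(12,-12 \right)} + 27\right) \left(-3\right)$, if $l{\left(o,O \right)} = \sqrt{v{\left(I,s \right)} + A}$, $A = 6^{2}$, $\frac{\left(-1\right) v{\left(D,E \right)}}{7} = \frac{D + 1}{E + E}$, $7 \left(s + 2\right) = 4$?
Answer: $-81 - \frac{3 \sqrt{3845}}{10} \approx -99.602$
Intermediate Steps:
$s = - \frac{10}{7}$ ($s = -2 + \frac{1}{7} \cdot 4 = -2 + \frac{4}{7} = - \frac{10}{7} \approx -1.4286$)
$I = 0$
$v{\left(D,E \right)} = - \frac{7 \left(1 + D\right)}{2 E}$ ($v{\left(D,E \right)} = - 7 \frac{D + 1}{E + E} = - 7 \frac{1 + D}{2 E} = - \frac{7 \left(1 + D\right)}{2 E}$)
$A = 36$
$l{\left(o,O \right)} = \frac{\sqrt{3845}}{10}$ ($l{\left(o,O \right)} = \sqrt{\frac{7 \left(-1 - 0\right)}{2 \left(- \frac{10}{7}\right)} + 36} = \sqrt{\frac{7}{2} \left(- \frac{7}{10}\right) \left(-1 + 0\right) + 36} = \sqrt{\frac{7}{2} \left(- \frac{7}{10}\right) \left(-1\right) + 36} = \sqrt{\frac{49}{20} + 36} = \sqrt{\frac{769}{20}} = \frac{\sqrt{3845}}{10}$)
$\left(l{\left(12,-12 \right)} + 27\right) \left(-3\right) = \left(\frac{\sqrt{3845}}{10} + 27\right) \left(-3\right) = \left(27 + \frac{\sqrt{3845}}{10}\right) \left(-3\right) = -81 - \frac{3 \sqrt{3845}}{10}$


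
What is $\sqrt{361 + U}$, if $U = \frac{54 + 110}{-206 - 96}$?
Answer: $\frac{\sqrt{8218779}}{151} \approx 18.986$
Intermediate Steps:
$U = - \frac{82}{151}$ ($U = \frac{164}{-302} = 164 \left(- \frac{1}{302}\right) = - \frac{82}{151} \approx -0.54305$)
$\sqrt{361 + U} = \sqrt{361 - \frac{82}{151}} = \sqrt{\frac{54429}{151}} = \frac{\sqrt{8218779}}{151}$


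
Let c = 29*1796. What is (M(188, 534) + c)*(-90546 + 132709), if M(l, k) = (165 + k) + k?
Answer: 2248004671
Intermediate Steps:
M(l, k) = 165 + 2*k
c = 52084
(M(188, 534) + c)*(-90546 + 132709) = ((165 + 2*534) + 52084)*(-90546 + 132709) = ((165 + 1068) + 52084)*42163 = (1233 + 52084)*42163 = 53317*42163 = 2248004671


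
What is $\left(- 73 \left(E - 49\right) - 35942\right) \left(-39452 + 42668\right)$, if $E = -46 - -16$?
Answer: $-97042800$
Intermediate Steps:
$E = -30$ ($E = -46 + 16 = -30$)
$\left(- 73 \left(E - 49\right) - 35942\right) \left(-39452 + 42668\right) = \left(- 73 \left(-30 - 49\right) - 35942\right) \left(-39452 + 42668\right) = \left(\left(-73\right) \left(-79\right) - 35942\right) 3216 = \left(5767 - 35942\right) 3216 = \left(-30175\right) 3216 = -97042800$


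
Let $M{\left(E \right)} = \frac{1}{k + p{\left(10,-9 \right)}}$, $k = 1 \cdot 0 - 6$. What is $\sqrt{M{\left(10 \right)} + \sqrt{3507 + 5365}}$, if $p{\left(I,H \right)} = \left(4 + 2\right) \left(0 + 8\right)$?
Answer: $\frac{\sqrt{42 + 3528 \sqrt{2218}}}{42} \approx 9.7065$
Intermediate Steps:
$p{\left(I,H \right)} = 48$ ($p{\left(I,H \right)} = 6 \cdot 8 = 48$)
$k = -6$ ($k = 0 - 6 = -6$)
$M{\left(E \right)} = \frac{1}{42}$ ($M{\left(E \right)} = \frac{1}{-6 + 48} = \frac{1}{42}$)
$\sqrt{M{\left(10 \right)} + \sqrt{3507 + 5365}} = \sqrt{\frac{1}{42} + \sqrt{3507 + 5365}} = \sqrt{\frac{1}{42} + \sqrt{8872}} = \sqrt{\frac{1}{42} + 2 \sqrt{2218}}$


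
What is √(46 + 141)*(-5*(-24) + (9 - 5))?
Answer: 124*√187 ≈ 1695.7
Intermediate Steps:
√(46 + 141)*(-5*(-24) + (9 - 5)) = √187*(120 + 4) = √187*124 = 124*√187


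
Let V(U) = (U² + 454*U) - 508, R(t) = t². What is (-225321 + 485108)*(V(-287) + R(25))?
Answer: -12420936044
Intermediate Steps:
V(U) = -508 + U² + 454*U
(-225321 + 485108)*(V(-287) + R(25)) = (-225321 + 485108)*((-508 + (-287)² + 454*(-287)) + 25²) = 259787*((-508 + 82369 - 130298) + 625) = 259787*(-48437 + 625) = 259787*(-47812) = -12420936044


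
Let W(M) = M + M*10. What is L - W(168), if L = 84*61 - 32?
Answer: 3244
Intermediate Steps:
L = 5092 (L = 5124 - 32 = 5092)
W(M) = 11*M (W(M) = M + 10*M = 11*M)
L - W(168) = 5092 - 11*168 = 5092 - 1*1848 = 5092 - 1848 = 3244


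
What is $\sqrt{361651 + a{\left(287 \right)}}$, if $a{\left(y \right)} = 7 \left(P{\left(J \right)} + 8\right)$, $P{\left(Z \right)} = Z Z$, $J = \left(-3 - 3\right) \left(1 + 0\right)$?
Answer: $\sqrt{361959} \approx 601.63$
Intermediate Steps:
$J = -6$ ($J = \left(-6\right) 1 = -6$)
$P{\left(Z \right)} = Z^{2}$
$a{\left(y \right)} = 308$ ($a{\left(y \right)} = 7 \left(\left(-6\right)^{2} + 8\right) = 7 \left(36 + 8\right) = 7 \cdot 44 = 308$)
$\sqrt{361651 + a{\left(287 \right)}} = \sqrt{361651 + 308} = \sqrt{361959}$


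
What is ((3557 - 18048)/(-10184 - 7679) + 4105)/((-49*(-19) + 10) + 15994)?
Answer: 73342106/302509905 ≈ 0.24245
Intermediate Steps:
((3557 - 18048)/(-10184 - 7679) + 4105)/((-49*(-19) + 10) + 15994) = (-14491/(-17863) + 4105)/((931 + 10) + 15994) = (-14491*(-1/17863) + 4105)/(941 + 15994) = (14491/17863 + 4105)/16935 = (73342106/17863)*(1/16935) = 73342106/302509905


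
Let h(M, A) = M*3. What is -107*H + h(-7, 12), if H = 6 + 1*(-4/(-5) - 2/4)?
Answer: -6951/10 ≈ -695.10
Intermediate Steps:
h(M, A) = 3*M
H = 63/10 (H = 6 + 1*(-4*(-⅕) - 2*¼) = 6 + 1*(⅘ - ½) = 6 + 1*(3/10) = 6 + 3/10 = 63/10 ≈ 6.3000)
-107*H + h(-7, 12) = -107*63/10 + 3*(-7) = -6741/10 - 21 = -6951/10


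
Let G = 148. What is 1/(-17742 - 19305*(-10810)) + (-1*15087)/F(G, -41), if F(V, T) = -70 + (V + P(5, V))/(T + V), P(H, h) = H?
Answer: 1222108417223/5554456710 ≈ 220.02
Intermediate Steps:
F(V, T) = -70 + (5 + V)/(T + V) (F(V, T) = -70 + (V + 5)/(T + V) = -70 + (5 + V)/(T + V))
1/(-17742 - 19305*(-10810)) + (-1*15087)/F(G, -41) = 1/(-17742 - 19305*(-10810)) + (-1*15087)/(((5 - 70*(-41) - 69*148)/(-41 + 148))) = -1/10810/(-37047) - 15087*107/(5 + 2870 - 10212) = -1/37047*(-1/10810) - 15087/((1/107)*(-7337)) = 1/400478070 - 15087/(-7337/107) = 1/400478070 - 15087*(-107/7337) = 1/400478070 + 1614309/7337 = 1222108417223/5554456710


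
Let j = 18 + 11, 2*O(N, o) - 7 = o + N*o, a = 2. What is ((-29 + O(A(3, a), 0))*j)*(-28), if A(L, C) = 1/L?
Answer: 20706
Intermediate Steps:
O(N, o) = 7/2 + o/2 + N*o/2 (O(N, o) = 7/2 + (o + N*o)/2 = 7/2 + (o/2 + N*o/2) = 7/2 + o/2 + N*o/2)
j = 29
((-29 + O(A(3, a), 0))*j)*(-28) = ((-29 + (7/2 + (½)*0 + (½)*0/3))*29)*(-28) = ((-29 + (7/2 + 0 + (½)*(⅓)*0))*29)*(-28) = ((-29 + (7/2 + 0 + 0))*29)*(-28) = ((-29 + 7/2)*29)*(-28) = -51/2*29*(-28) = -1479/2*(-28) = 20706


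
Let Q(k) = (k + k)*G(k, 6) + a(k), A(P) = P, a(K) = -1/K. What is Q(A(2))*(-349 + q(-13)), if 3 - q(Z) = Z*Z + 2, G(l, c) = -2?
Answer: 8789/2 ≈ 4394.5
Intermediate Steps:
q(Z) = 1 - Z² (q(Z) = 3 - (Z*Z + 2) = 3 - (Z² + 2) = 3 - (2 + Z²) = 3 + (-2 - Z²) = 1 - Z²)
Q(k) = -1/k - 4*k (Q(k) = (k + k)*(-2) - 1/k = (2*k)*(-2) - 1/k = -4*k - 1/k = -1/k - 4*k)
Q(A(2))*(-349 + q(-13)) = (-1/2 - 4*2)*(-349 + (1 - 1*(-13)²)) = (-1*½ - 8)*(-349 + (1 - 1*169)) = (-½ - 8)*(-349 + (1 - 169)) = -17*(-349 - 168)/2 = -17/2*(-517) = 8789/2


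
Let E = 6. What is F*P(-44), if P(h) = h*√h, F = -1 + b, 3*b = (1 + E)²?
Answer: -4048*I*√11/3 ≈ -4475.2*I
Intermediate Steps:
b = 49/3 (b = (1 + 6)²/3 = (⅓)*7² = (⅓)*49 = 49/3 ≈ 16.333)
F = 46/3 (F = -1 + 49/3 = 46/3 ≈ 15.333)
P(h) = h^(3/2)
F*P(-44) = 46*(-44)^(3/2)/3 = 46*(-88*I*√11)/3 = -4048*I*√11/3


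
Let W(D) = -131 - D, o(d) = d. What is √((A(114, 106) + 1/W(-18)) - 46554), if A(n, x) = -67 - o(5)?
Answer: I*√595367507/113 ≈ 215.93*I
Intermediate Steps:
A(n, x) = -72 (A(n, x) = -67 - 1*5 = -67 - 5 = -72)
√((A(114, 106) + 1/W(-18)) - 46554) = √((-72 + 1/(-131 - 1*(-18))) - 46554) = √((-72 + 1/(-131 + 18)) - 46554) = √((-72 + 1/(-113)) - 46554) = √((-72 - 1/113) - 46554) = √(-8137/113 - 46554) = √(-5268739/113) = I*√595367507/113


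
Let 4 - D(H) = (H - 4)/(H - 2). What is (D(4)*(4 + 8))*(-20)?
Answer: -960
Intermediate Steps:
D(H) = 4 - (-4 + H)/(-2 + H) (D(H) = 4 - (H - 4)/(H - 2) = 4 - (-4 + H)/(-2 + H))
(D(4)*(4 + 8))*(-20) = (((-4 + 3*4)/(-2 + 4))*(4 + 8))*(-20) = (((-4 + 12)/2)*12)*(-20) = (((½)*8)*12)*(-20) = (4*12)*(-20) = 48*(-20) = -960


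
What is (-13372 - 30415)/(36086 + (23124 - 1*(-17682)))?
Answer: -43787/76892 ≈ -0.56946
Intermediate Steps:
(-13372 - 30415)/(36086 + (23124 - 1*(-17682))) = -43787/(36086 + (23124 + 17682)) = -43787/(36086 + 40806) = -43787/76892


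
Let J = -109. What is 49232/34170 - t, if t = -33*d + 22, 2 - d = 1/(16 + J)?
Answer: 1426763/31155 ≈ 45.796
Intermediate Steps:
d = 187/93 (d = 2 - 1/(16 - 109) = 2 - 1/(-93) = 2 - 1*(-1/93) = 2 + 1/93 = 187/93 ≈ 2.0108)
t = -1375/31 (t = -33*187/93 + 22 = -2057/31 + 22 = -1375/31 ≈ -44.355)
49232/34170 - t = 49232/34170 - 1*(-1375/31) = 49232*(1/34170) + 1375/31 = 1448/1005 + 1375/31 = 1426763/31155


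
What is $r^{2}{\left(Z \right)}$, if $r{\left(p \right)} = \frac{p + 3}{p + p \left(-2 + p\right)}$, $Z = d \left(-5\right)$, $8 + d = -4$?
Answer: $\frac{441}{1392400} \approx 0.00031672$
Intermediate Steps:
$d = -12$ ($d = -8 - 4 = -12$)
$Z = 60$ ($Z = \left(-12\right) \left(-5\right) = 60$)
$r{\left(p \right)} = \frac{3 + p}{p + p \left(-2 + p\right)}$
$r^{2}{\left(Z \right)} = \left(\frac{3 + 60}{60 \left(-1 + 60\right)}\right)^{2} = \left(\frac{1}{60} \cdot \frac{1}{59} \cdot 63\right)^{2} = \left(\frac{21}{1180}\right)^{2} = \frac{441}{1392400}$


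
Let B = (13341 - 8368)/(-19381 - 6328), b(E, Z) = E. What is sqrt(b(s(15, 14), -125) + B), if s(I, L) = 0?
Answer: I*sqrt(127850857)/25709 ≈ 0.43981*I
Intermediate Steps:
B = -4973/25709 (B = 4973/(-25709) = 4973*(-1/25709) = -4973/25709 ≈ -0.19343)
sqrt(b(s(15, 14), -125) + B) = sqrt(0 - 4973/25709) = sqrt(-4973/25709) = I*sqrt(127850857)/25709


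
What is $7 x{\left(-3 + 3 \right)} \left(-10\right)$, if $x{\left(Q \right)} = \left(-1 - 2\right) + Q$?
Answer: $210$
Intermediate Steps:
$x{\left(Q \right)} = -3 + Q$
$7 x{\left(-3 + 3 \right)} \left(-10\right) = 7 \left(-3 + \left(-3 + 3\right)\right) \left(-10\right) = 7 \left(-3 + 0\right) \left(-10\right) = 7 \left(-3\right) \left(-10\right) = \left(-21\right) \left(-10\right) = 210$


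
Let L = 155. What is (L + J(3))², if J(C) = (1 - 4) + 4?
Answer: 24336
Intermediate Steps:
J(C) = 1 (J(C) = -3 + 4 = 1)
(L + J(3))² = (155 + 1)² = 156² = 24336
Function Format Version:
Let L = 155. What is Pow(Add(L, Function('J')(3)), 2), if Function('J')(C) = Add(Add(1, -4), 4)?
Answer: 24336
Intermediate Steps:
Function('J')(C) = 1 (Function('J')(C) = Add(-3, 4) = 1)
Pow(Add(L, Function('J')(3)), 2) = Pow(Add(155, 1), 2) = Pow(156, 2) = 24336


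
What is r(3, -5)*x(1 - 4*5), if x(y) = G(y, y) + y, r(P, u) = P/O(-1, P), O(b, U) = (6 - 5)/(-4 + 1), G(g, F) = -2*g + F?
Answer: 0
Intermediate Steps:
G(g, F) = F - 2*g
O(b, U) = -1/3 (O(b, U) = 1/(-3) = 1*(-1/3) = -1/3)
r(P, u) = -3*P (r(P, u) = P/(-1/3) = P*(-3) = -3*P)
x(y) = 0 (x(y) = (y - 2*y) + y = -y + y = 0)
r(3, -5)*x(1 - 4*5) = -3*3*0 = -9*0 = 0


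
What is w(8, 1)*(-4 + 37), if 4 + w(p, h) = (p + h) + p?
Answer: 429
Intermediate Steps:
w(p, h) = -4 + h + 2*p (w(p, h) = -4 + ((p + h) + p) = -4 + ((h + p) + p) = -4 + (h + 2*p) = -4 + h + 2*p)
w(8, 1)*(-4 + 37) = (-4 + 1 + 2*8)*(-4 + 37) = (-4 + 1 + 16)*33 = 13*33 = 429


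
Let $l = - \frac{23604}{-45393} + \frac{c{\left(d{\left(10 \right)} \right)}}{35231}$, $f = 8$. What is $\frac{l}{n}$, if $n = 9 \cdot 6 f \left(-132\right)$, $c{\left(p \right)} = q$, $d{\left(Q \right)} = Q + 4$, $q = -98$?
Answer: $- \frac{85255}{9399619296} \approx -9.07 \cdot 10^{-6}$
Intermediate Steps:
$d{\left(Q \right)} = 4 + Q$
$c{\left(p \right)} = -98$
$n = -57024$ ($n = 9 \cdot 6 \cdot 8 \left(-132\right) = 54 \cdot 8 \left(-132\right) = 432 \left(-132\right) = -57024$)
$l = \frac{5626830}{10879189}$ ($l = - \frac{23604}{-45393} - \frac{98}{35231} = \left(-23604\right) \left(- \frac{1}{45393}\right) - \frac{2}{719} = \frac{7868}{15131} - \frac{2}{719} = \frac{5626830}{10879189} \approx 0.51721$)
$\frac{l}{n} = \frac{5626830}{10879189 \left(-57024\right)} = \frac{5626830}{10879189} \left(- \frac{1}{57024}\right) = - \frac{85255}{9399619296}$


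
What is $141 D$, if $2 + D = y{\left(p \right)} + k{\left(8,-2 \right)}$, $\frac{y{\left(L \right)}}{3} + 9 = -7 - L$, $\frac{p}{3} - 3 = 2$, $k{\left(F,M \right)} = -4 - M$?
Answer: $-13677$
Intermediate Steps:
$p = 15$ ($p = 9 + 3 \cdot 2 = 9 + 6 = 15$)
$y{\left(L \right)} = -48 - 3 L$ ($y{\left(L \right)} = -27 + 3 \left(-7 - L\right) = -27 - \left(21 + 3 L\right) = -48 - 3 L$)
$D = -97$ ($D = -2 - 95 = -97$)
$141 D = 141 \left(-97\right) = -13677$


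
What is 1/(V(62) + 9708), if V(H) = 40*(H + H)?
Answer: 1/14668 ≈ 6.8176e-5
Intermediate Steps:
V(H) = 80*H (V(H) = 40*(2*H) = 80*H)
1/(V(62) + 9708) = 1/(80*62 + 9708) = 1/(4960 + 9708) = 1/14668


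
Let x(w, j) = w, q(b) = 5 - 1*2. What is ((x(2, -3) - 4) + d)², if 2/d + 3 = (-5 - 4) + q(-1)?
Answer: 400/81 ≈ 4.9383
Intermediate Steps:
q(b) = 3 (q(b) = 5 - 2 = 3)
d = -2/9 (d = 2/(-3 + ((-5 - 4) + 3)) = 2/(-3 + (-9 + 3)) = 2/(-3 - 6) = 2/(-9) = 2*(-⅑) = -2/9 ≈ -0.22222)
((x(2, -3) - 4) + d)² = ((2 - 4) - 2/9)² = (-2 - 2/9)² = (-20/9)² = 400/81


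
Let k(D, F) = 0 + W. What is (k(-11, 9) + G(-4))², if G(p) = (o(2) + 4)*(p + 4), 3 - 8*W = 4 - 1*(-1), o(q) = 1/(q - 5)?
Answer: 1/16 ≈ 0.062500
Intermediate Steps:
o(q) = 1/(-5 + q)
W = -¼ (W = 3/8 - (4 - 1*(-1))/8 = 3/8 - (4 + 1)/8 = 3/8 - ⅛*5 = 3/8 - 5/8 = -¼ ≈ -0.25000)
k(D, F) = -¼ (k(D, F) = 0 - ¼ = -¼)
G(p) = 44/3 + 11*p/3 (G(p) = (1/(-5 + 2) + 4)*(p + 4) = (1/(-3) + 4)*(4 + p) = (-⅓ + 4)*(4 + p) = 11*(4 + p)/3 = 44/3 + 11*p/3)
(k(-11, 9) + G(-4))² = (-¼ + (44/3 + (11/3)*(-4)))² = (-¼ + (44/3 - 44/3))² = (-¼ + 0)² = (-¼)² = 1/16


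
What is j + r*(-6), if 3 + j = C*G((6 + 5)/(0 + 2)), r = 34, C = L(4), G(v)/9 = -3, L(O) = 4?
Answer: -315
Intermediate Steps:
G(v) = -27 (G(v) = 9*(-3) = -27)
C = 4
j = -111 (j = -3 + 4*(-27) = -3 - 108 = -111)
j + r*(-6) = -111 + 34*(-6) = -111 - 204 = -315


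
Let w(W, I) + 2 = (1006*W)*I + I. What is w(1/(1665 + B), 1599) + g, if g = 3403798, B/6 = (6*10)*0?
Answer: 1890530423/555 ≈ 3.4064e+6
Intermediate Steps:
B = 0 (B = 6*((6*10)*0) = 6*(60*0) = 6*0 = 0)
w(W, I) = -2 + I + 1006*I*W (w(W, I) = -2 + ((1006*W)*I + I) = -2 + (1006*I*W + I) = -2 + (I + 1006*I*W) = -2 + I + 1006*I*W)
w(1/(1665 + B), 1599) + g = (-2 + 1599 + 1006*1599/(1665 + 0)) + 3403798 = (-2 + 1599 + 1006*1599/1665) + 3403798 = (-2 + 1599 + 1006*1599*(1/1665)) + 3403798 = (-2 + 1599 + 536198/555) + 3403798 = 1422533/555 + 3403798 = 1890530423/555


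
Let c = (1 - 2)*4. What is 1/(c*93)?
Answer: -1/372 ≈ -0.0026882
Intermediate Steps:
c = -4 (c = -1*4 = -4)
1/(c*93) = 1/(-4*93) = 1/(-372) = -1/372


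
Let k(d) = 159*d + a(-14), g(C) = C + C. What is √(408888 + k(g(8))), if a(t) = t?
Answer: √411418 ≈ 641.42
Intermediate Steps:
g(C) = 2*C
k(d) = -14 + 159*d (k(d) = 159*d - 14 = -14 + 159*d)
√(408888 + k(g(8))) = √(408888 + (-14 + 159*(2*8))) = √(408888 + (-14 + 159*16)) = √(408888 + (-14 + 2544)) = √(408888 + 2530) = √411418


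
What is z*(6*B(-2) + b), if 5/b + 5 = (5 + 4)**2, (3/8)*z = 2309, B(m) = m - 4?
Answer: -12611758/57 ≈ -2.2126e+5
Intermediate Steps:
B(m) = -4 + m
z = 18472/3 (z = (8/3)*2309 = 18472/3 ≈ 6157.3)
b = 5/76 (b = 5/(-5 + (5 + 4)**2) = 5/(-5 + 9**2) = 5/(-5 + 81) = 5/76 ≈ 0.065789)
z*(6*B(-2) + b) = 18472*(6*(-4 - 2) + 5/76)/3 = 18472*(6*(-6) + 5/76)/3 = 18472*(-36 + 5/76)/3 = (18472/3)*(-2731/76) = -12611758/57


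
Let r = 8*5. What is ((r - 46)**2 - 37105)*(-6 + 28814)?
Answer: -1067883752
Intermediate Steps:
r = 40
((r - 46)**2 - 37105)*(-6 + 28814) = ((40 - 46)**2 - 37105)*(-6 + 28814) = ((-6)**2 - 37105)*28808 = (36 - 37105)*28808 = -37069*28808 = -1067883752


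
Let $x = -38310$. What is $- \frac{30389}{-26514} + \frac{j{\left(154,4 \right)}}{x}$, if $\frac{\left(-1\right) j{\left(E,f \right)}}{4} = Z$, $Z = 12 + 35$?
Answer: $\frac{194864537}{169291890} \approx 1.1511$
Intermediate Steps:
$Z = 47$
$j{\left(E,f \right)} = -188$ ($j{\left(E,f \right)} = \left(-4\right) 47 = -188$)
$- \frac{30389}{-26514} + \frac{j{\left(154,4 \right)}}{x} = - \frac{30389}{-26514} - \frac{188}{-38310} = \left(-30389\right) \left(- \frac{1}{26514}\right) - - \frac{94}{19155} = \frac{30389}{26514} + \frac{94}{19155} = \frac{194864537}{169291890}$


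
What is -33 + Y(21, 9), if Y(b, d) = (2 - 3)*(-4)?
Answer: -29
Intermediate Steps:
Y(b, d) = 4 (Y(b, d) = -1*(-4) = 4)
-33 + Y(21, 9) = -33 + 4 = -29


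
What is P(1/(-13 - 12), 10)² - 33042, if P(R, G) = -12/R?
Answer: 56958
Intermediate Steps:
P(1/(-13 - 12), 10)² - 33042 = (-12/(1/(-13 - 12)))² - 33042 = (-12/(1/(-25)))² - 33042 = (-12/(-1/25))² - 33042 = (-12*(-25))² - 33042 = 300² - 33042 = 90000 - 33042 = 56958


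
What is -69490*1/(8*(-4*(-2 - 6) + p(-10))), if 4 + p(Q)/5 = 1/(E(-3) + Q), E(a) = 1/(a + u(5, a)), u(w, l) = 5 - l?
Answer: -1702505/2252 ≈ -756.00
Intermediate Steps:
E(a) = 1/5 (E(a) = 1/(a + (5 - a)) = 1/5)
p(Q) = -20 + 5/(1/5 + Q)
-69490*1/(8*(-4*(-2 - 6) + p(-10))) = -69490*1/(8*(-4*(-2 - 6) + 5*(1 - 20*(-10))/(1 + 5*(-10)))) = -69490*1/(8*(-4*(-8) + 5*(1 + 200)/(1 - 50))) = -69490*1/(8*(32 + 5*201/(-49))) = -69490*1/(8*(32 + 5*(-1/49)*201)) = -69490*1/(8*(32 - 1005/49)) = -69490/(8*(563/49)) = -69490/4504/49 = -69490*49/4504 = -1702505/2252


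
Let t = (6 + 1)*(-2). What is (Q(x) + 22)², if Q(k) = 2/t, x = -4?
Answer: 23409/49 ≈ 477.73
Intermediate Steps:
t = -14 (t = 7*(-2) = -14)
Q(k) = -⅐ (Q(k) = 2/(-14) = 2*(-1/14) = -⅐)
(Q(x) + 22)² = (-⅐ + 22)² = (153/7)² = 23409/49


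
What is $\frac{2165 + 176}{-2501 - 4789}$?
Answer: $- \frac{2341}{7290} \approx -0.32113$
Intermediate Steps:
$\frac{2165 + 176}{-2501 - 4789} = \frac{2341}{-7290} = 2341 \left(- \frac{1}{7290}\right) = - \frac{2341}{7290}$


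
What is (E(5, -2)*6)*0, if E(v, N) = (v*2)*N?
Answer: 0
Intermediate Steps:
E(v, N) = 2*N*v (E(v, N) = (2*v)*N = 2*N*v)
(E(5, -2)*6)*0 = ((2*(-2)*5)*6)*0 = -20*6*0 = -120*0 = 0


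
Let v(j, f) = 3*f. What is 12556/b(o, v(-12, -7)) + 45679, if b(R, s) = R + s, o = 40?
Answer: 880457/19 ≈ 46340.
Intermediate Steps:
12556/b(o, v(-12, -7)) + 45679 = 12556/(40 + 3*(-7)) + 45679 = 12556/(40 - 21) + 45679 = 12556/19 + 45679 = 880457/19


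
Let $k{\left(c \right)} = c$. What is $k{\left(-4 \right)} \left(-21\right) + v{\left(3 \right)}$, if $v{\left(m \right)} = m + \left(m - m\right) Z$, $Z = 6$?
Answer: $87$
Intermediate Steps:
$v{\left(m \right)} = m$ ($v{\left(m \right)} = m + \left(m - m\right) 6 = m + 0 \cdot 6 = m + 0 = m$)
$k{\left(-4 \right)} \left(-21\right) + v{\left(3 \right)} = \left(-4\right) \left(-21\right) + 3 = 84 + 3 = 87$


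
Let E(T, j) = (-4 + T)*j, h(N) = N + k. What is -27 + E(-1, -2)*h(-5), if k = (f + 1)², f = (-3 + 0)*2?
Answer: 173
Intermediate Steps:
f = -6 (f = -3*2 = -6)
k = 25 (k = (-6 + 1)² = (-5)² = 25)
h(N) = 25 + N (h(N) = N + 25 = 25 + N)
E(T, j) = j*(-4 + T)
-27 + E(-1, -2)*h(-5) = -27 + (-2*(-4 - 1))*(25 - 5) = -27 - 2*(-5)*20 = -27 + 10*20 = -27 + 200 = 173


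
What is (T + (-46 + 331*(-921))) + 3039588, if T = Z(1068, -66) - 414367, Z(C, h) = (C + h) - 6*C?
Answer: 2314918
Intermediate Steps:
Z(C, h) = h - 5*C
T = -419773 (T = (-66 - 5*1068) - 414367 = (-66 - 5340) - 414367 = -5406 - 414367 = -419773)
(T + (-46 + 331*(-921))) + 3039588 = (-419773 + (-46 + 331*(-921))) + 3039588 = (-419773 + (-46 - 304851)) + 3039588 = (-419773 - 304897) + 3039588 = -724670 + 3039588 = 2314918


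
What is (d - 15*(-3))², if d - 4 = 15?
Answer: 4096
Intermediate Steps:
d = 19 (d = 4 + 15 = 19)
(d - 15*(-3))² = (19 - 15*(-3))² = (19 + 45)² = 64² = 4096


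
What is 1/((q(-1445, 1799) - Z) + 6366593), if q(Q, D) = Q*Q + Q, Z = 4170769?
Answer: 1/4282404 ≈ 2.3351e-7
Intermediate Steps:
q(Q, D) = Q + Q² (q(Q, D) = Q² + Q = Q + Q²)
1/((q(-1445, 1799) - Z) + 6366593) = 1/((-1445*(1 - 1445) - 1*4170769) + 6366593) = 1/((-1445*(-1444) - 4170769) + 6366593) = 1/((2086580 - 4170769) + 6366593) = 1/(-2084189 + 6366593) = 1/4282404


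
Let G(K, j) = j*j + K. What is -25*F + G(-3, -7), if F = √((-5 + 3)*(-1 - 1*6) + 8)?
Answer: 46 - 25*√22 ≈ -71.260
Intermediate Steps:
G(K, j) = K + j² (G(K, j) = j² + K = K + j²)
F = √22 (F = √(-2*(-1 - 6) + 8) = √(-2*(-7) + 8) = √(14 + 8) = √22 ≈ 4.6904)
-25*F + G(-3, -7) = -25*√22 + (-3 + (-7)²) = -25*√22 + (-3 + 49) = -25*√22 + 46 = 46 - 25*√22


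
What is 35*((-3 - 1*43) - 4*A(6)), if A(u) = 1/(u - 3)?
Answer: -4970/3 ≈ -1656.7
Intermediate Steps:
A(u) = 1/(-3 + u)
35*((-3 - 1*43) - 4*A(6)) = 35*((-3 - 1*43) - 4/(-3 + 6)) = 35*((-3 - 43) - 4/3) = 35*(-46 - 4*⅓) = 35*(-46 - 4/3) = 35*(-142/3) = -4970/3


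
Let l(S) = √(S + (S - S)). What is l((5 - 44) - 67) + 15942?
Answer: 15942 + I*√106 ≈ 15942.0 + 10.296*I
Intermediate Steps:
l(S) = √S (l(S) = √(S + 0) = √S)
l((5 - 44) - 67) + 15942 = √((5 - 44) - 67) + 15942 = √(-39 - 67) + 15942 = √(-106) + 15942 = I*√106 + 15942 = 15942 + I*√106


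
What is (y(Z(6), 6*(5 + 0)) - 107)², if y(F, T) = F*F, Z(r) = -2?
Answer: 10609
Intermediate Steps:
y(F, T) = F²
(y(Z(6), 6*(5 + 0)) - 107)² = ((-2)² - 107)² = (4 - 107)² = (-103)² = 10609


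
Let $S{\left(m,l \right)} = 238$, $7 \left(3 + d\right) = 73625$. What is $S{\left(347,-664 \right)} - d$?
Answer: $- \frac{71938}{7} \approx -10277.0$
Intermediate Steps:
$d = \frac{73604}{7}$ ($d = -3 + \frac{1}{7} \cdot 73625 = -3 + \frac{73625}{7} = \frac{73604}{7} \approx 10515.0$)
$S{\left(347,-664 \right)} - d = 238 - \frac{73604}{7} = - \frac{71938}{7}$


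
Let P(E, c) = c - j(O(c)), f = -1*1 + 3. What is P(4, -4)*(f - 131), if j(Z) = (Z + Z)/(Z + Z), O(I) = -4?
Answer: 645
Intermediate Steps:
f = 2 (f = -1 + 3 = 2)
j(Z) = 1 (j(Z) = (2*Z)/((2*Z)) = (2*Z)*(1/(2*Z)) = 1)
P(E, c) = -1 + c (P(E, c) = c - 1*1 = c - 1 = -1 + c)
P(4, -4)*(f - 131) = (-1 - 4)*(2 - 131) = -5*(-129) = 645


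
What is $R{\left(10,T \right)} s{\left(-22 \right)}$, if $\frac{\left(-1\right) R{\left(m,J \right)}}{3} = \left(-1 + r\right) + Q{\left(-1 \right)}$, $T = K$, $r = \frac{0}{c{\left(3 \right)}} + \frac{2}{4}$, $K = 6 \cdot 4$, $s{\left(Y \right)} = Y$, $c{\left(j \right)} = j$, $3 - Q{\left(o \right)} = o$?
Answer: $231$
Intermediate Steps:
$Q{\left(o \right)} = 3 - o$
$K = 24$
$r = \frac{1}{2}$ ($r = \frac{0}{3} + \frac{2}{4} = 0 \cdot \frac{1}{3} + 2 \cdot \frac{1}{4} = 0 + \frac{1}{2} = \frac{1}{2} \approx 0.5$)
$T = 24$
$R{\left(m,J \right)} = - \frac{21}{2}$ ($R{\left(m,J \right)} = - 3 \left(\left(-1 + \frac{1}{2}\right) + \left(3 - -1\right)\right) = - 3 \left(- \frac{1}{2} + \left(3 + 1\right)\right) = - 3 \left(- \frac{1}{2} + 4\right) = \left(-3\right) \frac{7}{2} = - \frac{21}{2}$)
$R{\left(10,T \right)} s{\left(-22 \right)} = \left(- \frac{21}{2}\right) \left(-22\right) = 231$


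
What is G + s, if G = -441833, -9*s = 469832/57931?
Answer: -12124364081/27441 ≈ -4.4183e+5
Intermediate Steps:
s = -24728/27441 (s = -469832/(9*57931) = -⅑*24728/3049 = -24728/27441 ≈ -0.90113)
G + s = -441833 - 24728/27441 = -12124364081/27441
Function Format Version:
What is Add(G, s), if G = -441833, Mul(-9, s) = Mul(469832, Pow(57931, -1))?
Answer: Rational(-12124364081, 27441) ≈ -4.4183e+5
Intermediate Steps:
s = Rational(-24728, 27441) (s = Mul(Rational(-1, 9), Mul(469832, Pow(57931, -1))) = Mul(Rational(-1, 9), Mul(469832, Rational(1, 57931))) = Mul(Rational(-1, 9), Rational(24728, 3049)) = Rational(-24728, 27441) ≈ -0.90113)
Add(G, s) = Add(-441833, Rational(-24728, 27441)) = Rational(-12124364081, 27441)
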